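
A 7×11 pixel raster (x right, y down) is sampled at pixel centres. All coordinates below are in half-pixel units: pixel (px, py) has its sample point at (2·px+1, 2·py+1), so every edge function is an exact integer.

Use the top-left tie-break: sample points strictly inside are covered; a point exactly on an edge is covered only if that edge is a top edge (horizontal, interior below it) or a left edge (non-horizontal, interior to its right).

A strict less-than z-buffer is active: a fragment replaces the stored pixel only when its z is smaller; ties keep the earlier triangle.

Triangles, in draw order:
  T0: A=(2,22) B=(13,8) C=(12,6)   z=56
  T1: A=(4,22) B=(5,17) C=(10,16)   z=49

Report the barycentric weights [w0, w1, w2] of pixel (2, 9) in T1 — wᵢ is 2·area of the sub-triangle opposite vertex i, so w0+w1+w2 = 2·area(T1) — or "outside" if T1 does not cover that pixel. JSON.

T0:
  2·area = 36  (B↔C swapped to make it positive)
  edge (2, 22)→(12, 6): d=(10,-16) top-left  bias=+0
  edge (12, 6)→(13, 8): d=(1,2) right/bottom  bias=-1
  edge (13, 8)→(2, 22): d=(-11,14) right/bottom  bias=-1
    (5,4)@(11, 9): e=[14,5,17] → #
    (6,4)@(13, 9): e=[46,1,-11] → ·
    (4,5)@(9, 11): e=[2,11,23] → #
    (5,5)@(11, 11): e=[34,7,-5] → ·
    (4,6)@(9, 13): e=[22,13,1] → #
    (5,6)@(11, 13): e=[54,9,-27] → ·
    (3,7)@(7, 15): e=[10,19,7] → #
    (4,7)@(9, 15): e=[42,15,-21] → ·
    (3,8)@(7, 17): e=[30,21,-15] → ·
  covered (4 px):
    · · · · · · ·
    · · · · · · ·
    · · · · · · ·
    · · · · · · ·
    · · · · · # ·
    · · · · # · ·
    · · · · # · ·
    · · · # · · ·
    · · · · · · ·
    · · · · · · ·
    · · · · · · ·
T1:
  2·area = 24
  edge (4, 22)→(5, 17): d=(1,-5) top-left  bias=+0
  edge (5, 17)→(10, 16): d=(5,-1) top-left  bias=+0
  edge (10, 16)→(4, 22): d=(-6,6) right/bottom  bias=-1
    (3,3)@(7, 7): e=[0,-48,72] → ·  [on edge]
    (6,6)@(13, 13): e=[36,-12,0] → ·  [on edge]
    (5,7)@(11, 15): e=[28,-4,0] → ·  [on edge]
    (2,8)@(5, 17): e=[0,0,24] → #  [on edge]
    (3,8)@(7, 17): e=[10,2,12] → #
    (4,8)@(9, 17): e=[20,4,0] → ·  [on edge]
    (2,9)@(5, 19): e=[2,10,12] → #
    (3,9)@(7, 19): e=[12,12,0] → ·  [on edge]
    (2,10)@(5, 21): e=[4,20,0] → ·  [on edge]
  covered (3 px):
    · · · · · · ·
    · · · · · · ·
    · · · · · · ·
    · · · · · · ·
    · · · · · · ·
    · · · · · · ·
    · · · · · · ·
    · · · · · · ·
    · · # # · · ·
    · · # · · · ·
    · · · · · · ·

Result: [10,12,2]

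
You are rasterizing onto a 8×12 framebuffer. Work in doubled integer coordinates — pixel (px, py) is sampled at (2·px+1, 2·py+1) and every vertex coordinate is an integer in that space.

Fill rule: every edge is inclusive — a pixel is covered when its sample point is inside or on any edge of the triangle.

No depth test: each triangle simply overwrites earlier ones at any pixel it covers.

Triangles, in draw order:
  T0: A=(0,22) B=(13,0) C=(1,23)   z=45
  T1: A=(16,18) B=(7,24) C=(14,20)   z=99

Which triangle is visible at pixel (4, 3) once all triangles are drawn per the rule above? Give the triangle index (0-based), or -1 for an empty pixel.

T0:
  2·area = 35
  edge (0, 22)→(13, 0): d=(13,-22) inclusive
  edge (13, 0)→(1, 23): d=(-12,23) inclusive
  edge (1, 23)→(0, 22): d=(-1,-1) inclusive
    (4,3)@(9, 7): e=[3,8,24] → X
    (5,3)@(11, 7): e=[47,-38,26] → .
    (4,4)@(9, 9): e=[29,-16,22] → .
    (3,5)@(7, 11): e=[11,6,18] → X
    (4,5)@(9, 11): e=[55,-40,20] → .
    (3,6)@(7, 13): e=[37,-18,16] → .
    (2,7)@(5, 15): e=[19,4,12] → X
    (3,7)@(7, 15): e=[63,-42,14] → .
    (1,8)@(3, 17): e=[1,26,8] → X
    (2,8)@(5, 17): e=[45,-20,10] → .
    (1,9)@(3, 19): e=[27,2,6] → X
    (2,9)@(5, 19): e=[71,-44,8] → .
    (0,11)@(1, 23): e=[35,0,0] → X  [on edge]
  covered (7 px):
    . . . . . . . .
    . . . . . . . .
    . . . . . . . .
    . . . . X . . .
    . . . . . . . .
    . . . X . . . .
    . . . . . . . .
    . . X . . . . .
    . X . . . . . .
    . X . . . . . .
    X . . . . . . .
    X . . . . . . .
T1:
  2·area = 6  (B↔C swapped to make it positive)
  edge (16, 18)→(14, 20): d=(-2,2) inclusive
  edge (14, 20)→(7, 24): d=(-7,4) inclusive
  edge (7, 24)→(16, 18): d=(9,-6) inclusive
    (7,9)@(15, 19): e=[0,3,3] → X  [on edge]
    (6,10)@(13, 21): e=[0,-3,9] → .  [on edge]
    (7,10)@(15, 21): e=[-4,-11,21] → .
    (5,11)@(11, 23): e=[0,-9,15] → .  [on edge]
  covered (1 px):
    . . . . . . . .
    . . . . . . . .
    . . . . . . . .
    . . . . . . . .
    . . . . . . . .
    . . . . . . . .
    . . . . . . . .
    . . . . . . . .
    . . . . . . . .
    . . . . . . . X
    . . . . . . . .
    . . . . . . . .

Z-buffer (winner per pixel, '.' = empty):
  . . . . . . . .
  . . . . . . . .
  . . . . . . . .
  . . . . 0 . . .
  . . . . . . . .
  . . . 0 . . . .
  . . . . . . . .
  . . 0 . . . . .
  . 0 . . . . . .
  . 0 . . . . . 1
  0 . . . . . . .
  0 . . . . . . .

Result: 0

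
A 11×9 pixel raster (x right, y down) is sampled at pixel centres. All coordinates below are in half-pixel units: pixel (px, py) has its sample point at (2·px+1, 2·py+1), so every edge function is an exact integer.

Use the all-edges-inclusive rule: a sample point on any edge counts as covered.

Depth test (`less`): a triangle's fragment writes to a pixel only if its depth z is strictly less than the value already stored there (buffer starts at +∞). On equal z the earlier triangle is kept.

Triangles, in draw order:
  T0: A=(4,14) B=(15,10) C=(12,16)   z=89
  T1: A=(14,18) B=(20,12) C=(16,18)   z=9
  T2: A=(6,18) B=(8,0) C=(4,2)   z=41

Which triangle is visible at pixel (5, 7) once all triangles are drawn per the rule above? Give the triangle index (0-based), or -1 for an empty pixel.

T0:
  2·area = 54
  edge (4, 14)→(15, 10): d=(11,-4) inclusive
  edge (15, 10)→(12, 16): d=(-3,6) inclusive
  edge (12, 16)→(4, 14): d=(-8,-2) inclusive
    (6,5)@(13, 11): e=[3,9,42] → █
    (7,5)@(15, 11): e=[11,-3,46] → ·
    (3,6)@(7, 13): e=[1,39,14] → █
    (4,6)@(9, 13): e=[9,27,18] → █
    (5,6)@(11, 13): e=[17,15,22] → █
    (7,6)@(15, 13): e=[33,-9,30] → ·
    (3,7)@(7, 15): e=[23,33,-2] → ·
    (4,7)@(9, 15): e=[31,21,2] → █
    (6,7)@(13, 15): e=[47,-3,10] → ·
    (4,8)@(9, 17): e=[53,15,-14] → ·
    (5,8)@(11, 17): e=[61,3,-10] → ·
  covered (7 px):
    · · · · · · · · · · ·
    · · · · · · · · · · ·
    · · · · · · · · · · ·
    · · · · · · · · · · ·
    · · · · · · · · · · ·
    · · · · · · █ · · · ·
    · · · █ █ █ █ · · · ·
    · · · · █ █ · · · · ·
    · · · · · · · · · · ·
T1:
  2·area = 12
  edge (14, 18)→(20, 12): d=(6,-6) inclusive
  edge (20, 12)→(16, 18): d=(-4,6) inclusive
  edge (16, 18)→(14, 18): d=(-2,0) inclusive
    (10,5)@(21, 11): e=[0,-2,14] → ·  [on edge]
    (9,6)@(19, 13): e=[0,2,10] → █  [on edge]
    (10,6)@(21, 13): e=[12,-10,10] → ·
    (8,7)@(17, 15): e=[0,6,6] → █  [on edge]
    (9,7)@(19, 15): e=[12,-6,6] → ·
    (7,8)@(15, 17): e=[0,10,2] → █  [on edge]
    (8,8)@(17, 17): e=[12,-2,2] → ·
  covered (3 px):
    · · · · · · · · · · ·
    · · · · · · · · · · ·
    · · · · · · · · · · ·
    · · · · · · · · · · ·
    · · · · · · · · · · ·
    · · · · · · · · · · ·
    · · · · · · · · · █ ·
    · · · · · · · · █ · ·
    · · · · · · · █ · · ·
T2:
  2·area = 68  (B↔C swapped to make it positive)
  edge (6, 18)→(4, 2): d=(-2,-16) inclusive
  edge (4, 2)→(8, 0): d=(4,-2) inclusive
  edge (8, 0)→(6, 18): d=(-2,18) inclusive
    (3,0)@(7, 1): e=[50,2,16] → █
    (4,0)@(9, 1): e=[82,6,-20] → ·
    (2,1)@(5, 3): e=[14,6,48] → █
    (4,1)@(9, 3): e=[78,14,-24] → ·
    (2,2)@(5, 5): e=[10,14,44] → █
    (4,2)@(9, 5): e=[74,22,-28] → ·
    (2,3)@(5, 7): e=[6,22,40] → █
    (4,3)@(9, 7): e=[70,30,-32] → ·
    (2,4)@(5, 9): e=[2,30,36] → █
    (3,4)@(7, 9): e=[34,34,0] → █  [on edge]
    (4,4)@(9, 9): e=[66,38,-36] → ·
    (2,5)@(5, 11): e=[-2,38,32] → ·
  covered (9 px):
    · · · █ · · · · · · ·
    · · █ █ · · · · · · ·
    · · █ █ · · · · · · ·
    · · █ █ · · · · · · ·
    · · █ █ · · · · · · ·
    · · · · · · · · · · ·
    · · · · · · · · · · ·
    · · · · · · · · · · ·
    · · · · · · · · · · ·

Z-buffer (winner per pixel, '.' = empty):
  . . . 2 . . . . . . .
  . . 2 2 . . . . . . .
  . . 2 2 . . . . . . .
  . . 2 2 . . . . . . .
  . . 2 2 . . . . . . .
  . . . . . . 0 . . . .
  . . . 0 0 0 0 . . 1 .
  . . . . 0 0 . . 1 . .
  . . . . . . . 1 . . .

Result: 0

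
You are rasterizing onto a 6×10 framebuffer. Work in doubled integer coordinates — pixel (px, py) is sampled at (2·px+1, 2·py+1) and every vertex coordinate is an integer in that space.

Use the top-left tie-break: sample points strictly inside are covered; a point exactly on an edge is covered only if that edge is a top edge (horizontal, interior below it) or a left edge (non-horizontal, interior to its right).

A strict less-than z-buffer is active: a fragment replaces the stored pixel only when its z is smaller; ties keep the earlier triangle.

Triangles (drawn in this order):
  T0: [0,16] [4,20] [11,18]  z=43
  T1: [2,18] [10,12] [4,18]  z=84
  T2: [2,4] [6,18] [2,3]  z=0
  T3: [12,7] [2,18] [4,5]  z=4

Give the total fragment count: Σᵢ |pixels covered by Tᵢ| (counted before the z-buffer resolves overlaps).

T0:
  2·area = 36  (B↔C swapped to make it positive)
  edge (0, 16)→(11, 18): d=(11,2) right/bottom  bias=-1
  edge (11, 18)→(4, 20): d=(-7,2) right/bottom  bias=-1
  edge (4, 20)→(0, 16): d=(-4,-4) top-left  bias=+0
    (0,8)@(1, 17): e=[9,27,0] → #  [on edge]
    (1,8)@(3, 17): e=[5,23,8] → #
    (2,8)@(5, 17): e=[1,19,16] → #
    (3,8)@(7, 17): e=[-3,15,24] → ·
    (0,9)@(1, 19): e=[31,13,-8] → ·
    (1,9)@(3, 19): e=[27,9,0] → #  [on edge]
    (3,9)@(7, 19): e=[19,1,16] → #
    (4,9)@(9, 19): e=[15,-3,24] → ·
  covered (6 px):
    · · · · · ·
    · · · · · ·
    · · · · · ·
    · · · · · ·
    · · · · · ·
    · · · · · ·
    · · · · · ·
    · · · · · ·
    # # # · · ·
    · # # # · ·
T1:
  2·area = 12
  edge (2, 18)→(10, 12): d=(8,-6) top-left  bias=+0
  edge (10, 12)→(4, 18): d=(-6,6) right/bottom  bias=-1
  edge (4, 18)→(2, 18): d=(-2,0) right/bottom  bias=-1
    (5,5)@(11, 11): e=[-2,0,14] → ·  [on edge]
    (4,6)@(9, 13): e=[2,0,10] → ·  [on edge]
    (3,7)@(7, 15): e=[6,0,6] → ·  [on edge]
    (2,8)@(5, 17): e=[10,0,2] → ·  [on edge]
    (1,9)@(3, 19): e=[14,0,-2] → ·  [on edge]
  covered (0 px):
    · · · · · ·
    · · · · · ·
    · · · · · ·
    · · · · · ·
    · · · · · ·
    · · · · · ·
    · · · · · ·
    · · · · · ·
    · · · · · ·
    · · · · · ·
T2:
  2·area = 4  (B↔C swapped to make it positive)
  edge (2, 4)→(2, 3): d=(0,-1) top-left  bias=+0
  edge (2, 3)→(6, 18): d=(4,15) right/bottom  bias=-1
  edge (6, 18)→(2, 4): d=(-4,-14) top-left  bias=+0
    (1,3)@(3, 7): e=[1,1,2] → #
    (2,3)@(5, 7): e=[3,-29,30] → ·
    (1,4)@(3, 9): e=[1,9,-6] → ·
  covered (1 px):
    · · · · · ·
    · · · · · ·
    · · · · · ·
    · # · · · ·
    · · · · · ·
    · · · · · ·
    · · · · · ·
    · · · · · ·
    · · · · · ·
    · · · · · ·
T3:
  2·area = 108
  edge (12, 7)→(2, 18): d=(-10,11) right/bottom  bias=-1
  edge (2, 18)→(4, 5): d=(2,-13) top-left  bias=+0
  edge (4, 5)→(12, 7): d=(8,2) right/bottom  bias=-1
    (2,3)@(5, 7): e=[77,17,14] → #
    (3,3)@(7, 7): e=[55,43,10] → #
    (4,3)@(9, 7): e=[33,69,6] → #
    (5,3)@(11, 7): e=[11,95,2] → #
    (2,4)@(5, 9): e=[57,21,30] → #
    (5,4)@(11, 9): e=[-9,99,18] → ·
    (2,5)@(5, 11): e=[37,25,46] → #
    (4,5)@(9, 11): e=[-7,77,38] → ·
    (1,6)@(3, 13): e=[39,3,66] → #
    (3,6)@(7, 13): e=[-5,55,58] → ·
    (1,7)@(3, 15): e=[19,7,82] → #
    (2,7)@(5, 15): e=[-3,33,78] → ·
  covered (12 px):
    · · · · · ·
    · · · · · ·
    · · · · · ·
    · · # # # #
    · · # # # ·
    · · # # · ·
    · # # · · ·
    · # · · · ·
    · · · · · ·
    · · · · · ·

Final: 19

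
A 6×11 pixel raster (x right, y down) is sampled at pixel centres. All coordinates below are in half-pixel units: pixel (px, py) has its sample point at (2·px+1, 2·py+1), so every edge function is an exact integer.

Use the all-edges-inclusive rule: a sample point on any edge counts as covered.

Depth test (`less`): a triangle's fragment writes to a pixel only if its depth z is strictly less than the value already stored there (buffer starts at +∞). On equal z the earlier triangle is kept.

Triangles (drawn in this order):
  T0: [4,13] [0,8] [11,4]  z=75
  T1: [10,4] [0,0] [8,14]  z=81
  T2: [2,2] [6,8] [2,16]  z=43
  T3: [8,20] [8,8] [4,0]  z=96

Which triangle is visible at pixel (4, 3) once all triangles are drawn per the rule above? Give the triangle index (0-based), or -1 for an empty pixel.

T0:
  2·area = 71
  edge (4, 13)→(0, 8): d=(-4,-5) inclusive
  edge (0, 8)→(11, 4): d=(11,-4) inclusive
  edge (11, 4)→(4, 13): d=(-7,9) inclusive
    (4,2)@(9, 5): e=[57,3,11] → #
    (5,2)@(11, 5): e=[67,11,-7] → ·
    (1,3)@(3, 7): e=[19,1,51] → #
    (2,3)@(5, 7): e=[29,9,33] → #
    (3,3)@(7, 7): e=[39,17,15] → #
    (4,3)@(9, 7): e=[49,25,-3] → ·
    (0,4)@(1, 9): e=[1,15,55] → #
    (4,4)@(9, 9): e=[41,47,-17] → ·
    (0,5)@(1, 11): e=[-7,37,41] → ·
    (1,5)@(3, 11): e=[3,45,23] → #
    (3,5)@(7, 11): e=[23,61,-13] → ·
    (1,6)@(3, 13): e=[-5,67,9] → ·
  covered (10 px):
    · · · · · ·
    · · · · · ·
    · · · · # ·
    · # # # · ·
    # # # # · ·
    · # # · · ·
    · · · · · ·
    · · · · · ·
    · · · · · ·
    · · · · · ·
    · · · · · ·
T1:
  2·area = 108  (B↔C swapped to make it positive)
  edge (10, 4)→(8, 14): d=(-2,10) inclusive
  edge (8, 14)→(0, 0): d=(-8,-14) inclusive
  edge (0, 0)→(10, 4): d=(10,4) inclusive
    (0,0)@(1, 1): e=[96,6,6] → #
    (1,0)@(3, 1): e=[76,34,-2] → ·
    (0,1)@(1, 3): e=[92,-10,26] → ·
    (1,1)@(3, 3): e=[72,18,18] → #
    (2,1)@(5, 3): e=[52,46,10] → #
    (3,1)@(7, 3): e=[32,74,2] → #
    (4,1)@(9, 3): e=[12,102,-6] → ·
    (1,2)@(3, 5): e=[68,2,38] → #
    (4,2)@(9, 5): e=[8,86,14] → #
    (5,2)@(11, 5): e=[-12,114,6] → ·
    (1,3)@(3, 7): e=[64,-14,58] → ·
    (2,3)@(5, 7): e=[44,14,50] → #
    (4,4)@(9, 9): e=[0,54,54] → #  [on edge]
    (3,9)@(7, 19): e=[0,-54,162] → ·  [on edge]
  covered (14 px):
    # · · · · ·
    · # # # · ·
    · # # # # ·
    · · # # # ·
    · · · # # ·
    · · · # · ·
    · · · · · ·
    · · · · · ·
    · · · · · ·
    · · · · · ·
    · · · · · ·
T2:
  2·area = 56
  edge (2, 2)→(6, 8): d=(4,6) inclusive
  edge (6, 8)→(2, 16): d=(-4,8) inclusive
  edge (2, 16)→(2, 2): d=(0,-14) inclusive
    (1,2)@(3, 5): e=[6,36,14] → #
    (2,2)@(5, 5): e=[-6,20,42] → ·
    (1,3)@(3, 7): e=[14,28,14] → #
    (2,3)@(5, 7): e=[2,12,42] → #
    (3,3)@(7, 7): e=[-10,-4,70] → ·
    (1,4)@(3, 9): e=[22,20,14] → #
    (3,4)@(7, 9): e=[-2,-12,70] → ·
    (1,5)@(3, 11): e=[30,12,14] → #
    (2,5)@(5, 11): e=[18,-4,42] → ·
    (1,6)@(3, 13): e=[38,4,14] → #
    (2,6)@(5, 13): e=[26,-12,42] → ·
    (1,7)@(3, 15): e=[46,-4,14] → ·
  covered (7 px):
    · · · · · ·
    · · · · · ·
    · # · · · ·
    · # # · · ·
    · # # · · ·
    · # · · · ·
    · # · · · ·
    · · · · · ·
    · · · · · ·
    · · · · · ·
    · · · · · ·
T3:
  2·area = 48  (B↔C swapped to make it positive)
  edge (8, 20)→(4, 0): d=(-4,-20) inclusive
  edge (4, 0)→(8, 8): d=(4,8) inclusive
  edge (8, 8)→(8, 20): d=(0,12) inclusive
    (2,1)@(5, 3): e=[8,4,36] → #
    (3,1)@(7, 3): e=[48,-12,12] → ·
    (2,2)@(5, 5): e=[0,12,36] → #  [on edge]
    (3,2)@(7, 5): e=[40,-4,12] → ·
    (2,3)@(5, 7): e=[-8,20,36] → ·
    (3,3)@(7, 7): e=[32,4,12] → #
    (4,3)@(9, 7): e=[72,-12,-12] → ·
    (3,4)@(7, 9): e=[24,12,12] → #
    (4,4)@(9, 9): e=[64,-4,-12] → ·
    (3,5)@(7, 11): e=[16,20,12] → #
    (4,5)@(9, 11): e=[56,4,-12] → ·
    (3,6)@(7, 13): e=[8,28,12] → #
    (3,7)@(7, 15): e=[0,36,12] → #  [on edge]
  covered (7 px):
    · · · · · ·
    · · # · · ·
    · · # · · ·
    · · · # · ·
    · · · # · ·
    · · · # · ·
    · · · # · ·
    · · · # · ·
    · · · · · ·
    · · · · · ·
    · · · · · ·

Z-buffer (winner per pixel, '.' = empty):
  1 . . . . .
  . 1 1 1 . .
  . 2 1 1 0 .
  . 2 2 0 1 .
  0 2 2 0 1 .
  . 2 0 1 . .
  . 2 . 3 . .
  . . . 3 . .
  . . . . . .
  . . . . . .
  . . . . . .

Final: 1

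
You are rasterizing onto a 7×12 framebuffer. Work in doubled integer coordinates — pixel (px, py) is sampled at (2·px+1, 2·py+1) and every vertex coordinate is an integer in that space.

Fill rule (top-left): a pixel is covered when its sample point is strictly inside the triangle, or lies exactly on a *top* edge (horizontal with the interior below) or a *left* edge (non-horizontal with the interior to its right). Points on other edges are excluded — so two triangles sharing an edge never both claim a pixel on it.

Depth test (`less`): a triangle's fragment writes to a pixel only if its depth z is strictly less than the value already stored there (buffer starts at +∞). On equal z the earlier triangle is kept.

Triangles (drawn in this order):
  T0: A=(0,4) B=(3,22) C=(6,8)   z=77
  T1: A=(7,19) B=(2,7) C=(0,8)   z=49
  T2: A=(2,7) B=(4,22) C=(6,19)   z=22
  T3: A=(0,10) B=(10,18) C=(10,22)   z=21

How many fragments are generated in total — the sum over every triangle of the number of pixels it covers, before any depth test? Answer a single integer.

T0:
  2·area = 96  (B↔C swapped to make it positive)
  edge (0, 4)→(6, 8): d=(6,4) right/bottom  bias=-1
  edge (6, 8)→(3, 22): d=(-3,14) right/bottom  bias=-1
  edge (3, 22)→(0, 4): d=(-3,-18) top-left  bias=+0
    (0,2)@(1, 5): e=[2,79,15] → █
    (1,2)@(3, 5): e=[-6,51,51] → ·
    (0,3)@(1, 7): e=[14,73,9] → █
    (1,3)@(3, 7): e=[6,45,45] → █
    (2,3)@(5, 7): e=[-2,17,81] → ·
    (0,4)@(1, 9): e=[26,67,3] → █
    (2,4)@(5, 9): e=[10,11,75] → █
    (3,4)@(7, 9): e=[2,-17,111] → ·
    (0,5)@(1, 11): e=[38,61,-3] → ·
    (1,5)@(3, 11): e=[30,33,33] → █
    (3,5)@(7, 11): e=[14,-23,105] → ·
    (1,6)@(3, 13): e=[42,27,27] → █
  covered (13 px):
    · · · · · · ·
    · · · · · · ·
    █ · · · · · ·
    █ █ · · · · ·
    █ █ █ · · · ·
    · █ █ · · · ·
    · █ · · · · ·
    · █ · · · · ·
    · █ · · · · ·
    · █ · · · · ·
    · █ · · · · ·
    · · · · · · ·
T1:
  2·area = 29  (B↔C swapped to make it positive)
  edge (7, 19)→(0, 8): d=(-7,-11) top-left  bias=+0
  edge (0, 8)→(2, 7): d=(2,-1) top-left  bias=+0
  edge (2, 7)→(7, 19): d=(5,12) right/bottom  bias=-1
    (0,4)@(1, 9): e=[4,3,22] → █
    (1,4)@(3, 9): e=[26,5,-2] → ·
    (0,5)@(1, 11): e=[-10,7,32] → ·
    (1,5)@(3, 11): e=[12,9,8] → █
    (2,5)@(5, 11): e=[34,11,-16] → ·
    (1,6)@(3, 13): e=[-2,13,18] → ·
    (2,7)@(5, 15): e=[6,19,4] → █
    (3,7)@(7, 15): e=[28,21,-20] → ·
    (2,8)@(5, 17): e=[-8,23,14] → ·
    (3,9)@(7, 19): e=[0,29,0] → ·  [on edge]
  covered (3 px):
    · · · · · · ·
    · · · · · · ·
    · · · · · · ·
    · · · · · · ·
    █ · · · · · ·
    · █ · · · · ·
    · · · · · · ·
    · · █ · · · ·
    · · · · · · ·
    · · · · · · ·
    · · · · · · ·
    · · · · · · ·
T2:
  2·area = 36  (B↔C swapped to make it positive)
  edge (2, 7)→(6, 19): d=(4,12) right/bottom  bias=-1
  edge (6, 19)→(4, 22): d=(-2,3) right/bottom  bias=-1
  edge (4, 22)→(2, 7): d=(-2,-15) top-left  bias=+0
    (1,5)@(3, 11): e=[4,25,7] → █
    (2,5)@(5, 11): e=[-20,19,37] → ·
    (1,6)@(3, 13): e=[12,21,3] → █
    (2,6)@(5, 13): e=[-12,15,33] → ·
    (1,7)@(3, 15): e=[20,17,-1] → ·
    (2,8)@(5, 17): e=[4,7,25] → █
    (3,8)@(7, 17): e=[-20,1,55] → ·
    (2,9)@(5, 19): e=[12,3,21] → █
    (3,9)@(7, 19): e=[-12,-3,51] → ·
    (2,10)@(5, 21): e=[20,-1,17] → ·
  covered (4 px):
    · · · · · · ·
    · · · · · · ·
    · · · · · · ·
    · · · · · · ·
    · · · · · · ·
    · █ · · · · ·
    · █ · · · · ·
    · · · · · · ·
    · · █ · · · ·
    · · █ · · · ·
    · · · · · · ·
    · · · · · · ·
T3:
  2·area = 40
  edge (0, 10)→(10, 18): d=(10,8) right/bottom  bias=-1
  edge (10, 18)→(10, 22): d=(0,4) right/bottom  bias=-1
  edge (10, 22)→(0, 10): d=(-10,-12) top-left  bias=+0
    (0,5)@(1, 11): e=[2,36,2] → █
    (1,5)@(3, 11): e=[-14,28,26] → ·
    (0,6)@(1, 13): e=[22,36,-18] → ·
    (1,6)@(3, 13): e=[6,28,6] → █
    (2,6)@(5, 13): e=[-10,20,30] → ·
    (1,7)@(3, 15): e=[26,28,-14] → ·
    (2,7)@(5, 15): e=[10,20,10] → █
    (3,7)@(7, 15): e=[-6,12,34] → ·
    (2,8)@(5, 17): e=[30,20,-10] → ·
    (3,8)@(7, 17): e=[14,12,14] → █
    (4,8)@(9, 17): e=[-2,4,38] → ·
    (3,9)@(7, 19): e=[34,12,-6] → ·
  covered (5 px):
    · · · · · · ·
    · · · · · · ·
    · · · · · · ·
    · · · · · · ·
    · · · · · · ·
    █ · · · · · ·
    · █ · · · · ·
    · · █ · · · ·
    · · · █ · · ·
    · · · · █ · ·
    · · · · · · ·
    · · · · · · ·

Result: 25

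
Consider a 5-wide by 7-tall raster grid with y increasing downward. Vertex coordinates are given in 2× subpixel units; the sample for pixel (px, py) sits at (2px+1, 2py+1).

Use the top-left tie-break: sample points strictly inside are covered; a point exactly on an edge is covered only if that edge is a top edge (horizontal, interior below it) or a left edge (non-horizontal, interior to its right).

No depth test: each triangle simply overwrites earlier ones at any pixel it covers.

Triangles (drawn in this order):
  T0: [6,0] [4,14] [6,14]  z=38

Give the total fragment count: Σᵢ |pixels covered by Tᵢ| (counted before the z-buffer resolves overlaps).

T0:
  2·area = 28  (B↔C swapped to make it positive)
  edge (6, 0)→(6, 14): d=(0,14) right/bottom  bias=-1
  edge (6, 14)→(4, 14): d=(-2,0) right/bottom  bias=-1
  edge (4, 14)→(6, 0): d=(2,-14) top-left  bias=+0
    (2,3)@(5, 7): e=[14,14,0] → #  [on edge]
    (3,3)@(7, 7): e=[-14,14,28] → ·
    (2,4)@(5, 9): e=[14,10,4] → #
    (3,4)@(7, 9): e=[-14,10,32] → ·
    (2,5)@(5, 11): e=[14,6,8] → #
    (3,5)@(7, 11): e=[-14,6,36] → ·
    (2,6)@(5, 13): e=[14,2,12] → #
    (3,6)@(7, 13): e=[-14,2,40] → ·
  covered (4 px):
    · · · · ·
    · · · · ·
    · · · · ·
    · · # · ·
    · · # · ·
    · · # · ·
    · · # · ·

Result: 4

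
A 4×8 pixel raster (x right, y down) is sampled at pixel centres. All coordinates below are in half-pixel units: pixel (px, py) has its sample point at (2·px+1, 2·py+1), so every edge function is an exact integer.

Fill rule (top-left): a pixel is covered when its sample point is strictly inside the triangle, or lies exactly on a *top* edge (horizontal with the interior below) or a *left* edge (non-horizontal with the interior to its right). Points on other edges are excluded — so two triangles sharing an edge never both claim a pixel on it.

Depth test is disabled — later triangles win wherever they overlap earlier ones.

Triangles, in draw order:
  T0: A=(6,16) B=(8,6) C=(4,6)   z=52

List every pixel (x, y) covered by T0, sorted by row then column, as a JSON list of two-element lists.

T0:
  2·area = 40  (B↔C swapped to make it positive)
  edge (6, 16)→(4, 6): d=(-2,-10) top-left  bias=+0
  edge (4, 6)→(8, 6): d=(4,0) top-left  bias=+0
  edge (8, 6)→(6, 16): d=(-2,10) right/bottom  bias=-1
    (1,0)@(3, 1): e=[0,-20,60] → ·  [on edge]
    (2,3)@(5, 7): e=[8,4,28] → #
    (3,3)@(7, 7): e=[28,4,8] → #
    (2,4)@(5, 9): e=[4,12,24] → #
    (2,5)@(5, 11): e=[0,20,20] → #  [on edge]
    (3,5)@(7, 11): e=[20,20,0] → ·  [on edge]
    (2,6)@(5, 13): e=[-4,28,16] → ·
  covered (5 px):
    · · · ·
    · · · ·
    · · · ·
    · · # #
    · · # #
    · · # ·
    · · · ·
    · · · ·

Answer: [[2,3],[3,3],[2,4],[3,4],[2,5]]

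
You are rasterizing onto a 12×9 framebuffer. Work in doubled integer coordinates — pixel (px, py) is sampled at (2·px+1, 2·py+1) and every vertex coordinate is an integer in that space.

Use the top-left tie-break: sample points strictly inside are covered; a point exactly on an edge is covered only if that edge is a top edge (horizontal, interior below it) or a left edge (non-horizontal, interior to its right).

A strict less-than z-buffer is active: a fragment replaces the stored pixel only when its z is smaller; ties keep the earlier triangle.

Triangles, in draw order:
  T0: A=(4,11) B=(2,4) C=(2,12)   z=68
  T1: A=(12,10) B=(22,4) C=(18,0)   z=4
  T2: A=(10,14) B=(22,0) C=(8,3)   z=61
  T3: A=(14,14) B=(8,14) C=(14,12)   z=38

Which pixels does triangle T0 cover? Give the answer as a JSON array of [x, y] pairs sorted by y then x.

T0:
  2·area = 16  (B↔C swapped to make it positive)
  edge (4, 11)→(2, 12): d=(-2,1) right/bottom  bias=-1
  edge (2, 12)→(2, 4): d=(0,-8) top-left  bias=+0
  edge (2, 4)→(4, 11): d=(2,7) right/bottom  bias=-1
    (1,4)@(3, 9): e=[5,8,3] → █
    (2,4)@(5, 9): e=[3,24,-11] → ·
    (1,5)@(3, 11): e=[1,8,7] → █
    (2,5)@(5, 11): e=[-1,24,-7] → ·
    (1,6)@(3, 13): e=[-3,8,11] → ·
  covered (2 px):
    · · · · · · · · · · · ·
    · · · · · · · · · · · ·
    · · · · · · · · · · · ·
    · · · · · · · · · · · ·
    · █ · · · · · · · · · ·
    · █ · · · · · · · · · ·
    · · · · · · · · · · · ·
    · · · · · · · · · · · ·
    · · · · · · · · · · · ·
T1:
  2·area = 64  (B↔C swapped to make it positive)
  edge (12, 10)→(18, 0): d=(6,-10) top-left  bias=+0
  edge (18, 0)→(22, 4): d=(4,4) right/bottom  bias=-1
  edge (22, 4)→(12, 10): d=(-10,6) right/bottom  bias=-1
    (9,0)@(19, 1): e=[16,0,48] → ·  [on edge]
    (8,1)@(17, 3): e=[8,16,40] → █
    (9,1)@(19, 3): e=[28,8,28] → █
    (10,1)@(21, 3): e=[48,0,16] → ·  [on edge]
    (7,2)@(15, 5): e=[0,32,32] → █  [on edge]
    (10,2)@(21, 5): e=[60,8,-4] → ·
    (11,2)@(23, 5): e=[80,0,-16] → ·  [on edge]
    (7,3)@(15, 7): e=[12,40,12] → █
    (8,3)@(17, 7): e=[32,32,0] → ·  [on edge]
    (9,3)@(19, 7): e=[52,24,-12] → ·
    (6,4)@(13, 9): e=[4,56,4] → █
    (7,4)@(15, 9): e=[24,48,-8] → ·
    (3,6)@(7, 13): e=[-32,96,0] → ·  [on edge]
    (4,7)@(9, 15): e=[0,96,-32] → ·  [on edge]
  covered (7 px):
    · · · · · · · · · · · ·
    · · · · · · · · █ █ · ·
    · · · · · · · █ █ █ · ·
    · · · · · · · █ · · · ·
    · · · · · · █ · · · · ·
    · · · · · · · · · · · ·
    · · · · · · · · · · · ·
    · · · · · · · · · · · ·
    · · · · · · · · · · · ·
T2:
  2·area = 160  (B↔C swapped to make it positive)
  edge (10, 14)→(8, 3): d=(-2,-11) top-left  bias=+0
  edge (8, 3)→(22, 0): d=(14,-3) top-left  bias=+0
  edge (22, 0)→(10, 14): d=(-12,14) right/bottom  bias=-1
    (9,0)@(19, 1): e=[125,5,30] → █
    (10,0)@(21, 1): e=[147,11,2] → █
    (11,0)@(23, 1): e=[169,17,-26] → ·
    (4,1)@(9, 3): e=[11,3,146] → █
    (5,1)@(11, 3): e=[33,9,118] → █
    (6,1)@(13, 3): e=[55,15,90] → █
    (7,1)@(15, 3): e=[77,21,62] → █
    (8,1)@(17, 3): e=[99,27,34] → █
    (10,1)@(21, 3): e=[143,39,-22] → ·
    (4,2)@(9, 5): e=[7,31,122] → █
    (9,2)@(19, 5): e=[117,61,-18] → ·
    (4,3)@(9, 7): e=[3,59,98] → █
  covered (20 px):
    · · · · · · · · · █ █ ·
    · · · · █ █ █ █ █ █ · ·
    · · · · █ █ █ █ █ · · ·
    · · · · █ █ █ █ · · · ·
    · · · · · █ █ · · · · ·
    · · · · · █ · · · · · ·
    · · · · · · · · · · · ·
    · · · · · · · · · · · ·
    · · · · · · · · · · · ·
T3:
  2·area = 12
  edge (14, 14)→(8, 14): d=(-6,0) right/bottom  bias=-1
  edge (8, 14)→(14, 12): d=(6,-2) top-left  bias=+0
  edge (14, 12)→(14, 14): d=(0,2) right/bottom  bias=-1
    (11,4)@(23, 9): e=[30,0,-18] → ·  [on edge]
    (8,5)@(17, 11): e=[18,0,-6] → ·  [on edge]
    (5,6)@(11, 13): e=[6,0,6] → █  [on edge]
    (6,6)@(13, 13): e=[6,4,2] → █
    (7,6)@(15, 13): e=[6,8,-2] → ·
    (2,7)@(5, 15): e=[-6,0,18] → ·  [on edge]
    (5,7)@(11, 15): e=[-6,12,6] → ·
    (6,7)@(13, 15): e=[-6,16,2] → ·
  covered (2 px):
    · · · · · · · · · · · ·
    · · · · · · · · · · · ·
    · · · · · · · · · · · ·
    · · · · · · · · · · · ·
    · · · · · · · · · · · ·
    · · · · · · · · · · · ·
    · · · · · █ █ · · · · ·
    · · · · · · · · · · · ·
    · · · · · · · · · · · ·

Final: [[1,4],[1,5]]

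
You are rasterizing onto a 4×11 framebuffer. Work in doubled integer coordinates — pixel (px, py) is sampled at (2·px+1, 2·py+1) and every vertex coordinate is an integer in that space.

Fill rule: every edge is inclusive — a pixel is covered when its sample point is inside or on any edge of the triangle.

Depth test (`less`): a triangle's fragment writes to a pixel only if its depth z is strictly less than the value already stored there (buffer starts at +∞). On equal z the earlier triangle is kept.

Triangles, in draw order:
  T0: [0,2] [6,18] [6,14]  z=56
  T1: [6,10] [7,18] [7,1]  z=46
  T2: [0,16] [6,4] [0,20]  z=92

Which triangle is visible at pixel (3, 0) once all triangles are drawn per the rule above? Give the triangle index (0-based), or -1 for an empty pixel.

T0:
  2·area = 24  (B↔C swapped to make it positive)
  edge (0, 2)→(6, 14): d=(6,12) inclusive
  edge (6, 14)→(6, 18): d=(0,4) inclusive
  edge (6, 18)→(0, 2): d=(-6,-16) inclusive
    (1,4)@(3, 9): e=[6,12,6] → #
    (2,4)@(5, 9): e=[-18,4,38] → ·
    (1,5)@(3, 11): e=[18,12,-6] → ·
    (2,6)@(5, 13): e=[6,4,14] → #
    (3,6)@(7, 13): e=[-18,-4,46] → ·
    (2,7)@(5, 15): e=[18,4,2] → #
    (3,7)@(7, 15): e=[-6,-4,34] → ·
    (2,8)@(5, 17): e=[30,4,-10] → ·
  covered (3 px):
    · · · ·
    · · · ·
    · · · ·
    · · · ·
    · # · ·
    · · · ·
    · · # ·
    · · # ·
    · · · ·
    · · · ·
    · · · ·
T1:
  2·area = 17  (B↔C swapped to make it positive)
  edge (6, 10)→(7, 1): d=(1,-9) inclusive
  edge (7, 1)→(7, 18): d=(0,17) inclusive
  edge (7, 18)→(6, 10): d=(-1,-8) inclusive
    (3,0)@(7, 1): e=[0,0,17] → #  [on edge]
    (3,1)@(7, 3): e=[2,0,15] → #  [on edge]
    (3,2)@(7, 5): e=[4,0,13] → #  [on edge]
    (3,3)@(7, 7): e=[6,0,11] → #  [on edge]
    (3,4)@(7, 9): e=[8,0,9] → #  [on edge]
    (3,5)@(7, 11): e=[10,0,7] → #  [on edge]
    (3,6)@(7, 13): e=[12,0,5] → #  [on edge]
    (3,7)@(7, 15): e=[14,0,3] → #  [on edge]
    (3,8)@(7, 17): e=[16,0,1] → #  [on edge]
    (2,9)@(5, 19): e=[0,34,-17] → ·  [on edge]
    (3,9)@(7, 19): e=[18,0,-1] → ·  [on edge]
    (3,10)@(7, 21): e=[20,0,-3] → ·  [on edge]
  covered (9 px):
    · · · #
    · · · #
    · · · #
    · · · #
    · · · #
    · · · #
    · · · #
    · · · #
    · · · #
    · · · ·
    · · · ·
T2:
  2·area = 24
  edge (0, 16)→(6, 4): d=(6,-12) inclusive
  edge (6, 4)→(0, 20): d=(-6,16) inclusive
  edge (0, 20)→(0, 16): d=(0,-4) inclusive
    (1,5)@(3, 11): e=[6,6,12] → #
    (2,5)@(5, 11): e=[30,-26,20] → ·
    (1,6)@(3, 13): e=[18,-6,12] → ·
    (0,7)@(1, 15): e=[6,14,4] → #
    (1,7)@(3, 15): e=[30,-18,12] → ·
    (0,8)@(1, 17): e=[18,2,4] → #
    (1,8)@(3, 17): e=[42,-30,12] → ·
    (0,9)@(1, 19): e=[30,-10,4] → ·
  covered (3 px):
    · · · ·
    · · · ·
    · · · ·
    · · · ·
    · · · ·
    · # · ·
    · · · ·
    # · · ·
    # · · ·
    · · · ·
    · · · ·

Z-buffer (winner per pixel, '.' = empty):
  . . . 1
  . . . 1
  . . . 1
  . . . 1
  . 0 . 1
  . 2 . 1
  . . 0 1
  2 . 0 1
  2 . . 1
  . . . .
  . . . .

Result: 1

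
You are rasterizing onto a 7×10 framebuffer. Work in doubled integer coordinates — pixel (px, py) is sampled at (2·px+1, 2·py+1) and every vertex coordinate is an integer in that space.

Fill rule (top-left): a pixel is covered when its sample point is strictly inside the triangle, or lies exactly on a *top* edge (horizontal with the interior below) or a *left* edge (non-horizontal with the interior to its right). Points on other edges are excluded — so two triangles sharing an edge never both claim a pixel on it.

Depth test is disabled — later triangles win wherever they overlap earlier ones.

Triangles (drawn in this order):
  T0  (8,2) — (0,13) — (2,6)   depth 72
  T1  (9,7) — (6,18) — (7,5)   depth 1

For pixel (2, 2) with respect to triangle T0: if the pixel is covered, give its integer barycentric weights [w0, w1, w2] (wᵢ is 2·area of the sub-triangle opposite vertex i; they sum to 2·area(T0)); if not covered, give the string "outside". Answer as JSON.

T0:
  2·area = 34
  edge (8, 2)→(0, 13): d=(-8,11) right/bottom  bias=-1
  edge (0, 13)→(2, 6): d=(2,-7) top-left  bias=+0
  edge (2, 6)→(8, 2): d=(6,-4) top-left  bias=+0
    (3,1)@(7, 3): e=[3,29,2] → #
    (4,1)@(9, 3): e=[-19,43,10] → ·
    (2,2)@(5, 5): e=[9,19,6] → #
    (3,2)@(7, 5): e=[-13,33,14] → ·
    (1,3)@(3, 7): e=[15,9,10] → #
    (2,3)@(5, 7): e=[-7,23,18] → ·
    (1,4)@(3, 9): e=[-1,13,22] → ·
    (0,5)@(1, 11): e=[5,3,26] → #
    (1,5)@(3, 11): e=[-17,17,34] → ·
    (0,6)@(1, 13): e=[-11,7,38] → ·
  covered (4 px):
    · · · · · · ·
    · · · # · · ·
    · · # · · · ·
    · # · · · · ·
    · · · · · · ·
    # · · · · · ·
    · · · · · · ·
    · · · · · · ·
    · · · · · · ·
    · · · · · · ·
T1:
  2·area = 28
  edge (9, 7)→(6, 18): d=(-3,11) right/bottom  bias=-1
  edge (6, 18)→(7, 5): d=(1,-13) top-left  bias=+0
  edge (7, 5)→(9, 7): d=(2,2) right/bottom  bias=-1
    (1,0)@(3, 1): e=[84,-56,0] → ·  [on edge]
    (2,1)@(5, 3): e=[56,-28,0] → ·  [on edge]
    (3,2)@(7, 5): e=[28,0,0] → ·  [on edge]
    (3,3)@(7, 7): e=[22,2,4] → #
    (4,3)@(9, 7): e=[0,28,0] → ·  [on edge]
    (3,4)@(7, 9): e=[16,4,8] → #
    (4,4)@(9, 9): e=[-6,30,4] → ·
    (5,4)@(11, 9): e=[-28,56,0] → ·  [on edge]
    (3,5)@(7, 11): e=[10,6,12] → #
    (4,5)@(9, 11): e=[-12,32,8] → ·
    (6,5)@(13, 11): e=[-56,84,0] → ·  [on edge]
    (3,6)@(7, 13): e=[4,8,16] → #
  covered (4 px):
    · · · · · · ·
    · · · · · · ·
    · · · · · · ·
    · · · # · · ·
    · · · # · · ·
    · · · # · · ·
    · · · # · · ·
    · · · · · · ·
    · · · · · · ·
    · · · · · · ·

Answer: [19,6,9]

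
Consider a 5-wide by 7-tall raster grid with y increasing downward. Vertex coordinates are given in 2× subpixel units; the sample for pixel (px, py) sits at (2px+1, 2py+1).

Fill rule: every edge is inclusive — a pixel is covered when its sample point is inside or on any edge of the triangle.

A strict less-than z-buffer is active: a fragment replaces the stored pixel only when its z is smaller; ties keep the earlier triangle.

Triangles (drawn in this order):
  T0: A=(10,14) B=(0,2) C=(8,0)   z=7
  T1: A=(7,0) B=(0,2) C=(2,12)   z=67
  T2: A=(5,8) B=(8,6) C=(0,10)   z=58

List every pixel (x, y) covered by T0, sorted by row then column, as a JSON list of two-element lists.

T0:
  2·area = 116
  edge (10, 14)→(0, 2): d=(-10,-12) inclusive
  edge (0, 2)→(8, 0): d=(8,-2) inclusive
  edge (8, 0)→(10, 14): d=(2,14) inclusive
    (2,0)@(5, 1): e=[70,2,44] → #
    (3,0)@(7, 1): e=[94,6,16] → #
    (4,0)@(9, 1): e=[118,10,-12] → ·
    (0,1)@(1, 3): e=[2,10,104] → #
    (1,1)@(3, 3): e=[26,14,76] → #
    (4,1)@(9, 3): e=[98,26,-8] → ·
    (0,2)@(1, 5): e=[-18,26,108] → ·
    (1,2)@(3, 5): e=[6,30,80] → #
    (4,2)@(9, 5): e=[78,42,-4] → ·
    (1,3)@(3, 7): e=[-14,46,84] → ·
    (2,3)@(5, 7): e=[10,50,56] → #
    (4,3)@(9, 7): e=[58,58,0] → #  [on edge]
  covered (15 px):
    · · # # ·
    # # # # ·
    · # # # ·
    · · # # #
    · · · # #
    · · · · #
    · · · · ·
T1:
  2·area = 74  (B↔C swapped to make it positive)
  edge (7, 0)→(2, 12): d=(-5,12) inclusive
  edge (2, 12)→(0, 2): d=(-2,-10) inclusive
  edge (0, 2)→(7, 0): d=(7,-2) inclusive
    (2,0)@(5, 1): e=[19,52,3] → #
    (3,0)@(7, 1): e=[-5,72,7] → ·
    (0,1)@(1, 3): e=[57,8,9] → #
    (1,1)@(3, 3): e=[33,28,13] → #
    (3,1)@(7, 3): e=[-15,68,21] → ·
    (0,2)@(1, 5): e=[47,4,23] → #
    (2,2)@(5, 5): e=[-1,44,31] → ·
    (0,3)@(1, 7): e=[37,0,37] → #  [on edge]
    (2,3)@(5, 7): e=[-11,40,45] → ·
    (0,4)@(1, 9): e=[27,-4,51] → ·
    (1,4)@(3, 9): e=[3,16,55] → #
    (2,4)@(5, 9): e=[-21,36,59] → ·
  covered (9 px):
    · · # · ·
    # # # · ·
    # # · · ·
    # # · · ·
    · # · · ·
    · · · · ·
    · · · · ·
T2:
  2·area = 4  (B↔C swapped to make it positive)
  edge (5, 8)→(0, 10): d=(-5,2) inclusive
  edge (0, 10)→(8, 6): d=(8,-4) inclusive
  edge (8, 6)→(5, 8): d=(-3,2) inclusive
  covered (0 px):
    · · · · ·
    · · · · ·
    · · · · ·
    · · · · ·
    · · · · ·
    · · · · ·
    · · · · ·

Result: [[2,0],[3,0],[0,1],[1,1],[2,1],[3,1],[1,2],[2,2],[3,2],[2,3],[3,3],[4,3],[3,4],[4,4],[4,5]]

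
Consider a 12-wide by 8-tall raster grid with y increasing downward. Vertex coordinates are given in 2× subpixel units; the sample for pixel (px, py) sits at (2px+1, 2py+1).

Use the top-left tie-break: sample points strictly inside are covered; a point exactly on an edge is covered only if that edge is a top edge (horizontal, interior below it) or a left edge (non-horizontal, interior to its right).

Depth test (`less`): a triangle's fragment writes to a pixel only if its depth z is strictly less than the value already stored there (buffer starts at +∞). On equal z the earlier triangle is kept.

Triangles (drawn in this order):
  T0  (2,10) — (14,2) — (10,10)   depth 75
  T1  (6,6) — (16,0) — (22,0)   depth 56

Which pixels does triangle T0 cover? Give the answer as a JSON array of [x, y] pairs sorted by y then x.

T0:
  2·area = 64
  edge (2, 10)→(14, 2): d=(12,-8) top-left  bias=+0
  edge (14, 2)→(10, 10): d=(-4,8) right/bottom  bias=-1
  edge (10, 10)→(2, 10): d=(-8,0) right/bottom  bias=-1
    (6,1)@(13, 3): e=[4,4,56] → █
    (7,1)@(15, 3): e=[20,-12,56] → ·
    (5,2)@(11, 5): e=[12,12,40] → █
    (6,2)@(13, 5): e=[28,-4,40] → ·
    (3,3)@(7, 7): e=[4,36,24] → █
    (4,3)@(9, 7): e=[20,20,24] → █
    (6,3)@(13, 7): e=[52,-12,24] → ·
    (2,4)@(5, 9): e=[12,44,8] → █
    (5,4)@(11, 9): e=[60,-4,8] → ·
    (2,5)@(5, 11): e=[36,36,-8] → ·
    (3,5)@(7, 11): e=[52,20,-8] → ·
    (4,5)@(9, 11): e=[68,4,-8] → ·
  covered (8 px):
    · · · · · · · · · · · ·
    · · · · · · █ · · · · ·
    · · · · · █ · · · · · ·
    · · · █ █ █ · · · · · ·
    · · █ █ █ · · · · · · ·
    · · · · · · · · · · · ·
    · · · · · · · · · · · ·
    · · · · · · · · · · · ·
T1:
  2·area = 36
  edge (6, 6)→(16, 0): d=(10,-6) top-left  bias=+0
  edge (16, 0)→(22, 0): d=(6,0) top-left  bias=+0
  edge (22, 0)→(6, 6): d=(-16,6) right/bottom  bias=-1
    (7,0)@(15, 1): e=[4,6,26] → █
    (8,0)@(17, 1): e=[16,6,14] → █
    (9,0)@(19, 1): e=[28,6,2] → █
    (10,0)@(21, 1): e=[40,6,-10] → ·
    (5,1)@(11, 3): e=[0,18,18] → █  [on edge]
    (6,1)@(13, 3): e=[12,18,6] → █
    (7,1)@(15, 3): e=[24,18,-6] → ·
    (8,1)@(17, 3): e=[36,18,-18] → ·
    (9,1)@(19, 3): e=[48,18,-30] → ·
    (5,2)@(11, 5): e=[20,30,-14] → ·
    (6,2)@(13, 5): e=[32,30,-26] → ·
    (0,4)@(1, 9): e=[0,54,-18] → ·  [on edge]
  covered (5 px):
    · · · · · · · █ █ █ · ·
    · · · · · █ █ · · · · ·
    · · · · · · · · · · · ·
    · · · · · · · · · · · ·
    · · · · · · · · · · · ·
    · · · · · · · · · · · ·
    · · · · · · · · · · · ·
    · · · · · · · · · · · ·

Answer: [[6,1],[5,2],[3,3],[4,3],[5,3],[2,4],[3,4],[4,4]]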